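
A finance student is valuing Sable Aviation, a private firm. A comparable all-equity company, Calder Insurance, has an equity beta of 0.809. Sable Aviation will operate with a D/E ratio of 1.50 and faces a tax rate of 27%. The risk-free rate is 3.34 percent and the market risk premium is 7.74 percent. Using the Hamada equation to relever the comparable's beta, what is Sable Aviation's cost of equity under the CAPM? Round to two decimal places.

16.46%

β_L = β_U × [1 + (1 − t)(D/E)] = 0.809 × [1 + (1 − 0.27) × 1.50]
    = 0.809 × [1 + 0.73 × 1.50] = 0.809 × 2.0950 = 1.6949
E(R) = R_f + β_L × MRP = 3.34% + 1.6949 × 7.74% = 16.46%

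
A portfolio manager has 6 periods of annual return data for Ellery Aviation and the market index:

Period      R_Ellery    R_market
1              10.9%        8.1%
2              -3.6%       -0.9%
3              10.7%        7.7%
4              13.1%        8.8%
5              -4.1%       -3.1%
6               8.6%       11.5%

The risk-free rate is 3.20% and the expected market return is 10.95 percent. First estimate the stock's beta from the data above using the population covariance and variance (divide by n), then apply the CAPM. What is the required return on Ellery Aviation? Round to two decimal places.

12.61%

Mean R_i = (10.9 − 3.6 + 10.7 + 13.1 − 4.1 + 8.6) / 6 = 5.9333%
Mean R_m = (8.1 − 0.9 + 7.7 + 8.8 − 3.1 + 11.5) / 6 = 5.3500%
Σ(R_i − R̄_i)(R_m − R̄_m) = 210.3500  ⇒  Cov = 210.3500 / 6 = 35.0583
Σ(R_m − R̄_m)² = 173.2750  ⇒  Var(R_m) = 173.2750 / 6 = 28.8792
β = Cov / Var(R_m) = 35.0583 / 28.8792 = 1.2140
MRP = 10.95% − 3.20% = 7.75%
E(R) = R_f + β × MRP = 3.20% + 1.2140 × 7.75% = 12.61%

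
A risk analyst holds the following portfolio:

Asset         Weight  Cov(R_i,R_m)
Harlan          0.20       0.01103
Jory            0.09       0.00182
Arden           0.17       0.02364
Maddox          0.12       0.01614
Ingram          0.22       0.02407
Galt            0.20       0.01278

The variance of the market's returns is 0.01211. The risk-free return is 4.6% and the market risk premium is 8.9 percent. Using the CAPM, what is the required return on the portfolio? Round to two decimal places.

β_Harlan = 0.01103 / 0.01211 = 0.9108
β_Jory = 0.00182 / 0.01211 = 0.1503
β_Arden = 0.02364 / 0.01211 = 1.9521
β_Maddox = 0.01614 / 0.01211 = 1.3328
β_Ingram = 0.02407 / 0.01211 = 1.9876
β_Galt = 0.01278 / 0.01211 = 1.0553
β_P = Σ w_i β_i = 0.20×0.9108 + 0.09×0.1503 + 0.17×1.9521 + 0.12×1.3328 + 0.22×1.9876 + 0.20×1.0553 = 1.3358
E(R_P) = R_f + β_P × MRP = 4.6% + 1.3358 × 8.9% = 16.49%

16.49%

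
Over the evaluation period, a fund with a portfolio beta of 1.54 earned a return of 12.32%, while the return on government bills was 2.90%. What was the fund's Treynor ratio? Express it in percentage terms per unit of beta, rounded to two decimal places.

6.12%

Treynor = (R_P − R_f) / β_P = (12.32% − 2.90%) / 1.5400 = 9.42% / 1.5400 = 6.12%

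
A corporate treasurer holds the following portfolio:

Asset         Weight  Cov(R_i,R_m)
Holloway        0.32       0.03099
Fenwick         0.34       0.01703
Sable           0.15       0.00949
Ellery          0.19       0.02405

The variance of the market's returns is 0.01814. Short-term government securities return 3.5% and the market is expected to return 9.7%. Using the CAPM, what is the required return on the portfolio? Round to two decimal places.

β_Holloway = 0.03099 / 0.01814 = 1.7084
β_Fenwick = 0.01703 / 0.01814 = 0.9388
β_Sable = 0.00949 / 0.01814 = 0.5232
β_Ellery = 0.02405 / 0.01814 = 1.3258
β_P = Σ w_i β_i = 0.32×1.7084 + 0.34×0.9388 + 0.15×0.5232 + 0.19×1.3258 = 1.1963
MRP = 9.7% − 3.5% = 6.20%
E(R_P) = R_f + β_P × MRP = 3.5% + 1.1963 × 6.2% = 10.92%

10.92%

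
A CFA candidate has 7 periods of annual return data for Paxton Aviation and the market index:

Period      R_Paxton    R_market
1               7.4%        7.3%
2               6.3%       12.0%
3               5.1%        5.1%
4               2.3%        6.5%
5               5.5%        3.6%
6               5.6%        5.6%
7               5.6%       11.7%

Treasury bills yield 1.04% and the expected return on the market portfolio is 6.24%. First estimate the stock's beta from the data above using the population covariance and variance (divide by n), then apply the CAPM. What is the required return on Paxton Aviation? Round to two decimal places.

Mean R_i = (7.4 + 6.3 + 5.1 + 2.3 + 5.5 + 5.6 + 5.6) / 7 = 5.4000%
Mean R_m = (7.3 + 12.0 + 5.1 + 6.5 + 3.6 + 5.6 + 11.7) / 7 = 7.4000%
Σ(R_i − R̄_i)(R_m − R̄_m) = 7.5400  ⇒  Cov = 7.5400 / 7 = 1.0771
Σ(R_m − R̄_m)² = 63.4400  ⇒  Var(R_m) = 63.4400 / 7 = 9.0629
β = Cov / Var(R_m) = 1.0771 / 9.0629 = 0.1188
MRP = 6.24% − 1.04% = 5.20%
E(R) = R_f + β × MRP = 1.04% + 0.1188 × 5.20% = 1.66%

1.66%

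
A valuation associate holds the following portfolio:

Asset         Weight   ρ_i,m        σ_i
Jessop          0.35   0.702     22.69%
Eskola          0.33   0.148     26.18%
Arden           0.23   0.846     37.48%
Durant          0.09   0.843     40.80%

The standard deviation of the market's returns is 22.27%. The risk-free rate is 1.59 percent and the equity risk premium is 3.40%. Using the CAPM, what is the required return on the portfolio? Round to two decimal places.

β_Jessop = 0.702 × 22.69% / 22.27% = 0.7152
β_Eskola = 0.148 × 26.18% / 22.27% = 0.1740
β_Arden = 0.846 × 37.48% / 22.27% = 1.4238
β_Durant = 0.843 × 40.80% / 22.27% = 1.5444
β_P = Σ w_i β_i = 0.35×0.7152 + 0.33×0.1740 + 0.23×1.4238 + 0.09×1.5444 = 0.7742
E(R_P) = R_f + β_P × MRP = 1.59% + 0.7742 × 3.40% = 4.22%

4.22%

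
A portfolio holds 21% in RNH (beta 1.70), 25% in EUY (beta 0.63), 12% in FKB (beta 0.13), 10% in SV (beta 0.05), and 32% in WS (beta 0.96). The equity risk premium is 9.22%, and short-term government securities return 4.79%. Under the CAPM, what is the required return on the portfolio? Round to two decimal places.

β_P = Σ w_i β_i = 0.21×1.70 + 0.25×0.63 + 0.12×0.13 + 0.10×0.05 + 0.32×0.96 = 0.8423
E(R_P) = R_f + β_P × MRP = 4.79% + 0.8423 × 9.22% = 12.56%

12.56%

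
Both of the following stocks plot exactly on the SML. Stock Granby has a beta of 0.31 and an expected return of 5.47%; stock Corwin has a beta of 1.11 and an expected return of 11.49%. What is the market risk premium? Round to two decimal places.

Both satisfy E(R) = R_f + β·MRP, so the slope of the SML is
MRP = (11.49% − 5.47%) / (1.11 − 0.31) = 6.02% / 0.80 = 7.5250%

7.53%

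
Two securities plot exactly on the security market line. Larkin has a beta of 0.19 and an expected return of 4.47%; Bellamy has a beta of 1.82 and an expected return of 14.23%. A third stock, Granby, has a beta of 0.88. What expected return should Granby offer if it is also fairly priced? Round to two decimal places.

MRP (SML slope) = (14.23% − 4.47%) / (1.82 − 0.19) = 9.76% / 1.63 = 5.9877%
R_f (intercept) = 4.47% − 0.19 × 5.9877% = 3.3323%
E(R_Granby) = R_f + β × MRP = 3.3323% + 0.88 × 5.9877% = 8.60%

8.60%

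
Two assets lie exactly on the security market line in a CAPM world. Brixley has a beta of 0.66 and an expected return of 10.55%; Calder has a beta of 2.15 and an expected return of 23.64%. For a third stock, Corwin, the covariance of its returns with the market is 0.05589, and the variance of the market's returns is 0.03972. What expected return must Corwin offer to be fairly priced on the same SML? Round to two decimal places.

MRP = (23.64% − 10.55%) / (2.15 − 0.66) = 8.7852%
R_f = 10.55% − 0.66 × 8.7852% = 4.7518%
β_Corwin = Cov / Var(R_m) = 0.05589 / 0.03972 = 1.4071
E(R_Corwin) = R_f + β × MRP = 4.7518% + 1.4071 × 8.7852% = 17.11%

17.11%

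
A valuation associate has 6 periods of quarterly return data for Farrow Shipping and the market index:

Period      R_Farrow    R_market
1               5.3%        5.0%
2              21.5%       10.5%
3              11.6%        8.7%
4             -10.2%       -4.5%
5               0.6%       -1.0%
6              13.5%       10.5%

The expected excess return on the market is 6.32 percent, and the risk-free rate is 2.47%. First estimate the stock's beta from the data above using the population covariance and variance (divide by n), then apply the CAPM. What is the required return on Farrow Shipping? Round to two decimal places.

Mean R_i = (5.3 + 21.5 + 11.6 − 10.2 + 0.6 + 13.5) / 6 = 7.0500%
Mean R_m = (5.0 + 10.5 + 8.7 − 4.5 − 1.0 + 10.5) / 6 = 4.8667%
Σ(R_i − R̄_i)(R_m − R̄_m) = 334.3600  ⇒  Cov = 334.3600 / 6 = 55.7267
Σ(R_m − R̄_m)² = 200.3333  ⇒  Var(R_m) = 200.3333 / 6 = 33.3889
β = Cov / Var(R_m) = 55.7267 / 33.3889 = 1.6690
E(R) = R_f + β × MRP = 2.47% + 1.6690 × 6.32% = 13.02%

13.02%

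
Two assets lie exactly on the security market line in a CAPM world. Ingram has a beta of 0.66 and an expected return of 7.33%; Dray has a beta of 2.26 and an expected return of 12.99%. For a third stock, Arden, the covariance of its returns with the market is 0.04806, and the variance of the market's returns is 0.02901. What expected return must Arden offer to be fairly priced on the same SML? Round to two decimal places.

10.86%

MRP = (12.99% − 7.33%) / (2.26 − 0.66) = 3.5375%
R_f = 7.33% − 0.66 × 3.5375% = 4.9953%
β_Arden = Cov / Var(R_m) = 0.04806 / 0.02901 = 1.6567
E(R_Arden) = R_f + β × MRP = 4.9953% + 1.6567 × 3.5375% = 10.86%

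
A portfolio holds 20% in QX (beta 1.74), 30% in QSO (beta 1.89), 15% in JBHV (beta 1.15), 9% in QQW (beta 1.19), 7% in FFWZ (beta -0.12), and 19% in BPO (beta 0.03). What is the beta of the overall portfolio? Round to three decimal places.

1.192

β_P = Σ w_i β_i = 0.20×1.74 + 0.30×1.89 + 0.15×1.15 + 0.09×1.19 + 0.07×-0.12 + 0.19×0.03 = 1.1919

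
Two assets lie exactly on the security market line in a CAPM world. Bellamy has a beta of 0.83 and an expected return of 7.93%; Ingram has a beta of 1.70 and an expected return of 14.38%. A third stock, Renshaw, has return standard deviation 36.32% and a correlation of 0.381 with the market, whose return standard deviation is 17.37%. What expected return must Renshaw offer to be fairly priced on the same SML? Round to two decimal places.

7.68%

MRP = (14.38% − 7.93%) / (1.70 − 0.83) = 7.4138%
R_f = 7.93% − 0.83 × 7.4138% = 1.7765%
β_Renshaw = ρ·σ_i/σ_m = 0.381 × 36.32 / 17.37 = 0.7967
E(R_Renshaw) = R_f + β × MRP = 1.7765% + 0.7967 × 7.4138% = 7.68%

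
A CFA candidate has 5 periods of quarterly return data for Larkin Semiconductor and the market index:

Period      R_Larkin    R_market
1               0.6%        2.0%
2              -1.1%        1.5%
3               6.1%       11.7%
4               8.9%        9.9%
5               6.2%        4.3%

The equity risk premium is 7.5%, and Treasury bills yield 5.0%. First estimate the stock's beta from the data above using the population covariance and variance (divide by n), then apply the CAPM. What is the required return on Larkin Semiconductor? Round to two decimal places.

Mean R_i = (0.6 − 1.1 + 6.1 + 8.9 + 6.2) / 5 = 4.1400%
Mean R_m = (2.0 + 1.5 + 11.7 + 9.9 + 4.3) / 5 = 5.8800%
Σ(R_i − R̄_i)(R_m − R̄_m) = 63.9740  ⇒  Cov = 63.9740 / 5 = 12.7948
Σ(R_m − R̄_m)² = 86.7680  ⇒  Var(R_m) = 86.7680 / 5 = 17.3536
β = Cov / Var(R_m) = 12.7948 / 17.3536 = 0.7373
E(R) = R_f + β × MRP = 5.0% + 0.7373 × 7.5% = 10.53%

10.53%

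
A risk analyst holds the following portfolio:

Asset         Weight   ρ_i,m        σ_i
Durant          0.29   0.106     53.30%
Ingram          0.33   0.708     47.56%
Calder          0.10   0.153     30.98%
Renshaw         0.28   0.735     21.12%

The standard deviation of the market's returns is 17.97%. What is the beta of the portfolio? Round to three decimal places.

0.978

β_Durant = 0.106 × 53.30% / 17.97% = 0.3144
β_Ingram = 0.708 × 47.56% / 17.97% = 1.8738
β_Calder = 0.153 × 30.98% / 17.97% = 0.2638
β_Renshaw = 0.735 × 21.12% / 17.97% = 0.8638
β_P = Σ w_i β_i = 0.29×0.3144 + 0.33×1.8738 + 0.10×0.2638 + 0.28×0.8638 = 0.9778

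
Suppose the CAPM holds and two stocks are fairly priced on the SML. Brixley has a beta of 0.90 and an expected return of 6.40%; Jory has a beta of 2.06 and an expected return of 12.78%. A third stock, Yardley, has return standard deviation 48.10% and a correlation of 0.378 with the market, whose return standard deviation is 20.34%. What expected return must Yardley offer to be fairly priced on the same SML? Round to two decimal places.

MRP = (12.78% − 6.40%) / (2.06 − 0.90) = 5.5000%
R_f = 6.40% − 0.90 × 5.5000% = 1.4500%
β_Yardley = ρ·σ_i/σ_m = 0.378 × 48.10 / 20.34 = 0.8939
E(R_Yardley) = R_f + β × MRP = 1.4500% + 0.8939 × 5.5000% = 6.37%

6.37%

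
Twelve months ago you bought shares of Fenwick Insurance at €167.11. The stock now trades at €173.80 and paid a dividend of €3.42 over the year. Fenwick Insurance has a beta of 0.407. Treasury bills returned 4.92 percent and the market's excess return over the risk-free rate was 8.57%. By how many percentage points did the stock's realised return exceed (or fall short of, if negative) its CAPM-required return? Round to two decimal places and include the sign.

Realised HPR = (P1 + D1 − P0) / P0 = (173.80 + 3.42 − 167.11) / 167.11 = 10.11 / 167.11 = 6.0499%
CAPM required = R_f + β·MRP = 4.92% + 0.407 × 8.57% = 8.40799%
α = realised − required = 6.0499% − 8.40799% = -2.36%

-2.36%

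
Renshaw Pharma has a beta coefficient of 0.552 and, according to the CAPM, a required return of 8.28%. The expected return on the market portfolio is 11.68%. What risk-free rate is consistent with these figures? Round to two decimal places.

E(R) = R_f + β(E(R_m) − R_f) = R_f(1 − β) + β·E(R_m)
8.28% = R_f × (1 − 0.552) + 0.552 × 11.68%
8.28% = R_f × 0.448 + 6.44736%
R_f = (8.28% − 6.44736%) / 0.448 = 4.09%

4.09%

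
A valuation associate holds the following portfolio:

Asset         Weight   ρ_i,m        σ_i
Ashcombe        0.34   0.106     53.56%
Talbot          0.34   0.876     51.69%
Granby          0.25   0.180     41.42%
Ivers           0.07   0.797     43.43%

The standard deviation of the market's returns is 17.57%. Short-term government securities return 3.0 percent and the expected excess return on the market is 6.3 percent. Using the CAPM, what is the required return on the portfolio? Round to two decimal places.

10.75%

β_Ashcombe = 0.106 × 53.56% / 17.57% = 0.3231
β_Talbot = 0.876 × 51.69% / 17.57% = 2.5771
β_Granby = 0.180 × 41.42% / 17.57% = 0.4243
β_Ivers = 0.797 × 43.43% / 17.57% = 1.9700
β_P = Σ w_i β_i = 0.34×0.3231 + 0.34×2.5771 + 0.25×0.4243 + 0.07×1.9700 = 1.2300
E(R_P) = R_f + β_P × MRP = 3.0% + 1.2300 × 6.3% = 10.75%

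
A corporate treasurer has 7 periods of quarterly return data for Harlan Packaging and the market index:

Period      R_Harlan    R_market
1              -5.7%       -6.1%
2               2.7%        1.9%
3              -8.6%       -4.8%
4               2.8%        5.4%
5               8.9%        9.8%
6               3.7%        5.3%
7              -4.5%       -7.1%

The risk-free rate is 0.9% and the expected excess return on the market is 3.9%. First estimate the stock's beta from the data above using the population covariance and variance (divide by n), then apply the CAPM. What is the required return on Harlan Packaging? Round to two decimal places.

Mean R_i = (-5.7 + 2.7 − 8.6 + 2.8 + 8.9 + 3.7 − 4.5) / 7 = -0.1000%
Mean R_m = (-6.1 + 1.9 − 4.8 + 5.4 + 9.8 + 5.3 − 7.1) / 7 = 0.6286%
Σ(R_i − R̄_i)(R_m − R̄_m) = 235.5200  ⇒  Cov = 235.5200 / 7 = 33.6457
Σ(R_m − R̄_m)² = 264.7943  ⇒  Var(R_m) = 264.7943 / 7 = 37.8278
β = Cov / Var(R_m) = 33.6457 / 37.8278 = 0.8894
E(R) = R_f + β × MRP = 0.9% + 0.8894 × 3.9% = 4.37%

4.37%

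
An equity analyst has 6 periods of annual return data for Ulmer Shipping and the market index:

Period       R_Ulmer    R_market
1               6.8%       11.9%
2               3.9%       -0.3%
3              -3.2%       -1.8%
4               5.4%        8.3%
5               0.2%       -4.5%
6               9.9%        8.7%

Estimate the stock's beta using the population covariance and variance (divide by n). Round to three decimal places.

Mean R_i = (6.8 + 3.9 − 3.2 + 5.4 + 0.2 + 9.9) / 6 = 3.8333%
Mean R_m = (11.9 − 0.3 − 1.8 + 8.3 − 4.5 + 8.7) / 6 = 3.7167%
Σ(R_i − R̄_i)(R_m − R̄_m) = 130.0767  ⇒  Cov = 130.0767 / 6 = 21.6795
Σ(R_m − R̄_m)² = 226.8883  ⇒  Var(R_m) = 226.8883 / 6 = 37.8147
β = Cov / Var(R_m) = 21.6795 / 37.8147 = 0.5733

0.573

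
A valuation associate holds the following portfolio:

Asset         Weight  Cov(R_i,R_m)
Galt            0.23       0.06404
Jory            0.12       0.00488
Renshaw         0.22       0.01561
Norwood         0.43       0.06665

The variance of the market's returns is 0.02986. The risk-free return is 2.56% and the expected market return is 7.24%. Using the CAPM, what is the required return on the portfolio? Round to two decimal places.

9.99%

β_Galt = 0.06404 / 0.02986 = 2.1447
β_Jory = 0.00488 / 0.02986 = 0.1634
β_Renshaw = 0.01561 / 0.02986 = 0.5228
β_Norwood = 0.06665 / 0.02986 = 2.2321
β_P = Σ w_i β_i = 0.23×2.1447 + 0.12×0.1634 + 0.22×0.5228 + 0.43×2.2321 = 1.5877
MRP = 7.24% − 2.56% = 4.68%
E(R_P) = R_f + β_P × MRP = 2.56% + 1.5877 × 4.68% = 9.99%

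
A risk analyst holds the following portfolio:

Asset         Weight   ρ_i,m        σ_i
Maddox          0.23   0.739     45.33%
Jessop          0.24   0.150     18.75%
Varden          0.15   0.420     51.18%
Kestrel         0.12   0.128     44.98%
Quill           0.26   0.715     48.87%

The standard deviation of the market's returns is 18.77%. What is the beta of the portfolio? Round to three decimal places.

β_Maddox = 0.739 × 45.33% / 18.77% = 1.7847
β_Jessop = 0.150 × 18.75% / 18.77% = 0.1498
β_Varden = 0.420 × 51.18% / 18.77% = 1.1452
β_Kestrel = 0.128 × 44.98% / 18.77% = 0.3067
β_Quill = 0.715 × 48.87% / 18.77% = 1.8616
β_P = Σ w_i β_i = 0.23×1.7847 + 0.24×0.1498 + 0.15×1.1452 + 0.12×0.3067 + 0.26×1.8616 = 1.1390

1.139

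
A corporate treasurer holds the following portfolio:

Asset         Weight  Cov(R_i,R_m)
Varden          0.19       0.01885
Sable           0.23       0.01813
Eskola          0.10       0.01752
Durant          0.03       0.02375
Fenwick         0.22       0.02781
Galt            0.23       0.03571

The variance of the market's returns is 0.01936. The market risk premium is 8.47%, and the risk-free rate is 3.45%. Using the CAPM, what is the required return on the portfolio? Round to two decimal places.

β_Varden = 0.01885 / 0.01936 = 0.9737
β_Sable = 0.01813 / 0.01936 = 0.9365
β_Eskola = 0.01752 / 0.01936 = 0.9050
β_Durant = 0.02375 / 0.01936 = 1.2268
β_Fenwick = 0.02781 / 0.01936 = 1.4365
β_Galt = 0.03571 / 0.01936 = 1.8445
β_P = Σ w_i β_i = 0.19×0.9737 + 0.23×0.9365 + 0.10×0.9050 + 0.03×1.2268 + 0.22×1.4365 + 0.23×1.8445 = 1.2680
E(R_P) = R_f + β_P × MRP = 3.45% + 1.2680 × 8.47% = 14.19%

14.19%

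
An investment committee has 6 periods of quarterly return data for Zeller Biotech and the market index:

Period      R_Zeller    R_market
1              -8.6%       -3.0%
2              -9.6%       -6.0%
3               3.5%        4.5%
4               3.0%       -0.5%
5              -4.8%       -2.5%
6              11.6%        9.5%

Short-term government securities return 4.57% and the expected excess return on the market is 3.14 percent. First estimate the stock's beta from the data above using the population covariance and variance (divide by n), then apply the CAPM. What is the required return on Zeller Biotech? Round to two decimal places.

Mean R_i = (-8.6 − 9.6 + 3.5 + 3.0 − 4.8 + 11.6) / 6 = -0.8167%
Mean R_m = (-3.0 − 6.0 + 4.5 − 0.5 − 2.5 + 9.5) / 6 = 0.3333%
Σ(R_i − R̄_i)(R_m − R̄_m) = 221.4833  ⇒  Cov = 221.4833 / 6 = 36.9139
Σ(R_m − R̄_m)² = 161.3333  ⇒  Var(R_m) = 161.3333 / 6 = 26.8889
β = Cov / Var(R_m) = 36.9139 / 26.8889 = 1.3728
E(R) = R_f + β × MRP = 4.57% + 1.3728 × 3.14% = 8.88%

8.88%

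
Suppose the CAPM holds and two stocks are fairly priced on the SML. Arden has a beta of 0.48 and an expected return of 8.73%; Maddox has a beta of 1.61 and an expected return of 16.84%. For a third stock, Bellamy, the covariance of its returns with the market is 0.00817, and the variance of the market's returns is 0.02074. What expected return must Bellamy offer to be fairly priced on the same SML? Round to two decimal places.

8.11%

MRP = (16.84% − 8.73%) / (1.61 − 0.48) = 7.1770%
R_f = 8.73% − 0.48 × 7.1770% = 5.2850%
β_Bellamy = Cov / Var(R_m) = 0.00817 / 0.02074 = 0.3939
E(R_Bellamy) = R_f + β × MRP = 5.2850% + 0.3939 × 7.1770% = 8.11%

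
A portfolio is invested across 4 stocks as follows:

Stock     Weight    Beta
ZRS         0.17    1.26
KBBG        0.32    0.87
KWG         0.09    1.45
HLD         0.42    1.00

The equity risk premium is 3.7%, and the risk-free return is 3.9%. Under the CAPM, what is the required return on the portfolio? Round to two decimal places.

7.76%

β_P = Σ w_i β_i = 0.17×1.26 + 0.32×0.87 + 0.09×1.45 + 0.42×1.00 = 1.0431
E(R_P) = R_f + β_P × MRP = 3.9% + 1.0431 × 3.7% = 7.76%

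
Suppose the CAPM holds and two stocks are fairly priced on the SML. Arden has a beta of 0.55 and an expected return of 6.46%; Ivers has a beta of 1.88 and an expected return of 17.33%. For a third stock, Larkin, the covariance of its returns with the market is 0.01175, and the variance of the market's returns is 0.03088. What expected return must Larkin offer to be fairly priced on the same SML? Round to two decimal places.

MRP = (17.33% − 6.46%) / (1.88 − 0.55) = 8.1729%
R_f = 6.46% − 0.55 × 8.1729% = 1.9649%
β_Larkin = Cov / Var(R_m) = 0.01175 / 0.03088 = 0.3805
E(R_Larkin) = R_f + β × MRP = 1.9649% + 0.3805 × 8.1729% = 5.07%

5.07%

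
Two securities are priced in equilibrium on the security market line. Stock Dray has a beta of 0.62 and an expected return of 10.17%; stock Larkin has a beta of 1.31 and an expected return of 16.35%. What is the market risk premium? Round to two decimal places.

8.96%

Both satisfy E(R) = R_f + β·MRP, so the slope of the SML is
MRP = (16.35% − 10.17%) / (1.31 − 0.62) = 6.18% / 0.69 = 8.9565%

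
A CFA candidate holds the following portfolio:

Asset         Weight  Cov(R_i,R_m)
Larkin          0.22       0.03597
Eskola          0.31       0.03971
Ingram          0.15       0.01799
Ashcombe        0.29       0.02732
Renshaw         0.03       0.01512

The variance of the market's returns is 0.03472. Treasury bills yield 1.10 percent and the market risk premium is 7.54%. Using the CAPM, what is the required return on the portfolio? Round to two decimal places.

7.90%

β_Larkin = 0.03597 / 0.03472 = 1.0360
β_Eskola = 0.03971 / 0.03472 = 1.1437
β_Ingram = 0.01799 / 0.03472 = 0.5181
β_Ashcombe = 0.02732 / 0.03472 = 0.7869
β_Renshaw = 0.01512 / 0.03472 = 0.4355
β_P = Σ w_i β_i = 0.22×1.0360 + 0.31×1.1437 + 0.15×0.5181 + 0.29×0.7869 + 0.03×0.4355 = 0.9014
E(R_P) = R_f + β_P × MRP = 1.10% + 0.9014 × 7.54% = 7.90%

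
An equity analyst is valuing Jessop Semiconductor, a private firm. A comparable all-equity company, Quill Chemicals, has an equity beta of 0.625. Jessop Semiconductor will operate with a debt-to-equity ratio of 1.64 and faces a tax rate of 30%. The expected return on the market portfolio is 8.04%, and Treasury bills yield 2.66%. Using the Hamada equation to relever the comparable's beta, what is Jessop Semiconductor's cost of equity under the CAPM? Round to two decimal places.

9.88%

β_L = β_U × [1 + (1 − t)(D/E)] = 0.625 × [1 + (1 − 0.30) × 1.64]
    = 0.625 × [1 + 0.70 × 1.64] = 0.625 × 2.1480 = 1.3425
MRP = 8.04% − 2.66% = 5.38%
E(R) = R_f + β_L × MRP = 2.66% + 1.3425 × 5.38% = 9.88%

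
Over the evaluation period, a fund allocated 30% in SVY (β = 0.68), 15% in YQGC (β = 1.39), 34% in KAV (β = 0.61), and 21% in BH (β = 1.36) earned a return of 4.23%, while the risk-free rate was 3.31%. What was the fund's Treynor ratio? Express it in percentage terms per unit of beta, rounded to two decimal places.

β_P = 0.30×0.68 + 0.15×1.39 + 0.34×0.61 + 0.21×1.36 = 0.9055
Treynor = (R_P − R_f) / β_P = (4.23% − 3.31%) / 0.9055 = 0.92% / 0.9055 = 1.02%

1.02%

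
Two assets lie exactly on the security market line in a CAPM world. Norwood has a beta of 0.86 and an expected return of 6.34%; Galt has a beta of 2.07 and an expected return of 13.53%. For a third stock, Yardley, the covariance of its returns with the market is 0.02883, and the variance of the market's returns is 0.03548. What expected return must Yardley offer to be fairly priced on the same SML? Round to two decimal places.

6.06%

MRP = (13.53% − 6.34%) / (2.07 − 0.86) = 5.9421%
R_f = 6.34% − 0.86 × 5.9421% = 1.2298%
β_Yardley = Cov / Var(R_m) = 0.02883 / 0.03548 = 0.8126
E(R_Yardley) = R_f + β × MRP = 1.2298% + 0.8126 × 5.9421% = 6.06%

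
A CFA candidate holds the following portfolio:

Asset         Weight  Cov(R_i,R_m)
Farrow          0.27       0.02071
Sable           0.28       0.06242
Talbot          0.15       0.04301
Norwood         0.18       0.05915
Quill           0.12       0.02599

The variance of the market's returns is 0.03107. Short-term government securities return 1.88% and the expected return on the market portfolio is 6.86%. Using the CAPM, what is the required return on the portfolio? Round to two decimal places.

8.82%

β_Farrow = 0.02071 / 0.03107 = 0.6666
β_Sable = 0.06242 / 0.03107 = 2.0090
β_Talbot = 0.04301 / 0.03107 = 1.3843
β_Norwood = 0.05915 / 0.03107 = 1.9038
β_Quill = 0.02599 / 0.03107 = 0.8365
β_P = Σ w_i β_i = 0.27×0.6666 + 0.28×2.0090 + 0.15×1.3843 + 0.18×1.9038 + 0.12×0.8365 = 1.3932
MRP = 6.86% − 1.88% = 4.98%
E(R_P) = R_f + β_P × MRP = 1.88% + 1.3932 × 4.98% = 8.82%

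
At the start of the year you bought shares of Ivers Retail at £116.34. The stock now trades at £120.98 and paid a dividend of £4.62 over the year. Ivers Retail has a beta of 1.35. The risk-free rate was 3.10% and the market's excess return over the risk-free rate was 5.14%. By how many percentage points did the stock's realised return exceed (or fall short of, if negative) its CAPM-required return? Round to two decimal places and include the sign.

-2.08%

Realised HPR = (P1 + D1 − P0) / P0 = (120.98 + 4.62 − 116.34) / 116.34 = 9.26 / 116.34 = 7.9594%
CAPM required = R_f + β·MRP = 3.10% + 1.35 × 5.14% = 10.0390%
α = realised − required = 7.9594% − 10.0390% = -2.08%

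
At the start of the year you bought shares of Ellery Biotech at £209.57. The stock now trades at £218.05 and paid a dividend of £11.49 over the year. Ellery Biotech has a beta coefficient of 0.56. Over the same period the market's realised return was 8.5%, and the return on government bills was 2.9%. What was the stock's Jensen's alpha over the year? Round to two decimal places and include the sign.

+3.49%

Realised HPR = (P1 + D1 − P0) / P0 = (218.05 + 11.49 − 209.57) / 209.57 = 19.97 / 209.57 = 9.5290%
MRP = 8.5% − 2.9% = 5.60%
CAPM required = R_f + β·MRP = 2.9% + 0.56 × 5.6% = 6.0360%
α = realised − required = 9.5290% − 6.0360% = +3.49%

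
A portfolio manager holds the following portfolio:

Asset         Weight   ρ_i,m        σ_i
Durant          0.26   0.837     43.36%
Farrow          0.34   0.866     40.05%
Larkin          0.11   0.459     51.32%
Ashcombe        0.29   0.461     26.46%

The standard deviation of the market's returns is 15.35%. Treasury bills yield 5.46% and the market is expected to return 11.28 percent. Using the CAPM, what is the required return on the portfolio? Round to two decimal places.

15.83%

β_Durant = 0.837 × 43.36% / 15.35% = 2.3643
β_Farrow = 0.866 × 40.05% / 15.35% = 2.2595
β_Larkin = 0.459 × 51.32% / 15.35% = 1.5346
β_Ashcombe = 0.461 × 26.46% / 15.35% = 0.7947
β_P = Σ w_i β_i = 0.26×2.3643 + 0.34×2.2595 + 0.11×1.5346 + 0.29×0.7947 = 1.7822
MRP = 11.28% − 5.46% = 5.82%
E(R_P) = R_f + β_P × MRP = 5.46% + 1.7822 × 5.82% = 15.83%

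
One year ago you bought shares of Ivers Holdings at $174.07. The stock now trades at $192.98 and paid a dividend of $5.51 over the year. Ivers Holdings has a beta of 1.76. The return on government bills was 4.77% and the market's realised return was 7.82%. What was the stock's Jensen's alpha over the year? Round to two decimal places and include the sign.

Realised HPR = (P1 + D1 − P0) / P0 = (192.98 + 5.51 − 174.07) / 174.07 = 24.42 / 174.07 = 14.0288%
MRP = 7.82% − 4.77% = 3.05%
CAPM required = R_f + β·MRP = 4.77% + 1.76 × 3.05% = 10.1380%
α = realised − required = 14.0288% − 10.1380% = +3.89%

+3.89%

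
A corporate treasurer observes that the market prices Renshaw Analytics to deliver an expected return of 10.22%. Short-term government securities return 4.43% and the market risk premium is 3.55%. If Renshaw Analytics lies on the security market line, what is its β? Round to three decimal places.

1.631

β = (E(R) − R_f) / MRP = (10.22% − 4.43%) / 3.55% = 5.79% / 3.55% = 1.631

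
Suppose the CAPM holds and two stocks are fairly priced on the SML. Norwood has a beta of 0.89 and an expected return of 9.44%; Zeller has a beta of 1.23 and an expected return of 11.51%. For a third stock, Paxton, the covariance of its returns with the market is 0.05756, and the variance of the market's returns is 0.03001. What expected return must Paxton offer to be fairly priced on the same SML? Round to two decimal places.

15.70%

MRP = (11.51% − 9.44%) / (1.23 − 0.89) = 6.0882%
R_f = 9.44% − 0.89 × 6.0882% = 4.0215%
β_Paxton = Cov / Var(R_m) = 0.05756 / 0.03001 = 1.9180
E(R_Paxton) = R_f + β × MRP = 4.0215% + 1.9180 × 6.0882% = 15.70%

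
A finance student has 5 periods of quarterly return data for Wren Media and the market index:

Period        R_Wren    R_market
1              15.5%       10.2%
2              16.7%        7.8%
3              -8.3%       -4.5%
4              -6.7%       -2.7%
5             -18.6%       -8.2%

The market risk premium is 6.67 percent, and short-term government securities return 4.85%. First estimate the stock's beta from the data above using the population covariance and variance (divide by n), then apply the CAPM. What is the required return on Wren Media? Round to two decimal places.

17.68%

Mean R_i = (15.5 + 16.7 − 8.3 − 6.7 − 18.6) / 5 = -0.2800%
Mean R_m = (10.2 + 7.8 − 4.5 − 2.7 − 8.2) / 5 = 0.5200%
Σ(R_i − R̄_i)(R_m − R̄_m) = 497.0480  ⇒  Cov = 497.0480 / 5 = 99.4096
Σ(R_m − R̄_m)² = 258.3080  ⇒  Var(R_m) = 258.3080 / 5 = 51.6616
β = Cov / Var(R_m) = 99.4096 / 51.6616 = 1.9242
E(R) = R_f + β × MRP = 4.85% + 1.9242 × 6.67% = 17.68%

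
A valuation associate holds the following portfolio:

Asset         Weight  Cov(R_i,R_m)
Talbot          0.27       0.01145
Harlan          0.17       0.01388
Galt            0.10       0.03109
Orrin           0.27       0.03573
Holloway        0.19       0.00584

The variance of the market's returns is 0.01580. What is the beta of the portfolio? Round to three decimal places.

β_Talbot = 0.01145 / 0.01580 = 0.7247
β_Harlan = 0.01388 / 0.01580 = 0.8785
β_Galt = 0.03109 / 0.01580 = 1.9677
β_Orrin = 0.03573 / 0.01580 = 2.2614
β_Holloway = 0.00584 / 0.01580 = 0.3696
β_P = Σ w_i β_i = 0.27×0.7247 + 0.17×0.8785 + 0.10×1.9677 + 0.27×2.2614 + 0.19×0.3696 = 1.2226

1.223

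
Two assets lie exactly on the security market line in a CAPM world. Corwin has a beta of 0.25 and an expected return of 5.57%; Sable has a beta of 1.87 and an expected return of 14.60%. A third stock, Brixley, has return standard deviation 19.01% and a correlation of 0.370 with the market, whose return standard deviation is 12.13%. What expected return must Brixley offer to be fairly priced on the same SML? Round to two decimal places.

MRP = (14.60% − 5.57%) / (1.87 − 0.25) = 5.5741%
R_f = 5.57% − 0.25 × 5.5741% = 4.1765%
β_Brixley = ρ·σ_i/σ_m = 0.370 × 19.01 / 12.13 = 0.5799
E(R_Brixley) = R_f + β × MRP = 4.1765% + 0.5799 × 5.5741% = 7.41%

7.41%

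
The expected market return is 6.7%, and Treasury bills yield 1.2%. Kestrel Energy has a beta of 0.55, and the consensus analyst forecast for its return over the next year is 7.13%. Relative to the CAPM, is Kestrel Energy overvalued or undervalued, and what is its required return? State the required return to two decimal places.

MRP = 6.7% − 1.2% = 5.50%
Required return = R_f + β·MRP = 1.2% + 0.55 × 5.5% = 4.23%
Forecast 7.13% > required 4.23% → the stock plots above the SML → undervalued.

Undervalued; required return 4.23%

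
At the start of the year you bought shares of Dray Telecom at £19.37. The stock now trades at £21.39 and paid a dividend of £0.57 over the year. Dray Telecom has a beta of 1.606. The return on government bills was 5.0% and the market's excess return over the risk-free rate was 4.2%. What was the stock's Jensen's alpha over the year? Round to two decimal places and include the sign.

+1.63%

Realised HPR = (P1 + D1 − P0) / P0 = (21.39 + 0.57 − 19.37) / 19.37 = 2.59 / 19.37 = 13.3712%
CAPM required = R_f + β·MRP = 5.0% + 1.606 × 4.2% = 11.7452%
α = realised − required = 13.3712% − 11.7452% = +1.63%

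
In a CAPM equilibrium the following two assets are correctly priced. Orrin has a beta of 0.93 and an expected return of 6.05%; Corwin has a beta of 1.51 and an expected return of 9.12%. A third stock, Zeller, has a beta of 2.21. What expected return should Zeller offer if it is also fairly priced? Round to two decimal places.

12.83%

MRP (SML slope) = (9.12% − 6.05%) / (1.51 − 0.93) = 3.07% / 0.58 = 5.2931%
R_f (intercept) = 6.05% − 0.93 × 5.2931% = 1.1274%
E(R_Zeller) = R_f + β × MRP = 1.1274% + 2.21 × 5.2931% = 12.83%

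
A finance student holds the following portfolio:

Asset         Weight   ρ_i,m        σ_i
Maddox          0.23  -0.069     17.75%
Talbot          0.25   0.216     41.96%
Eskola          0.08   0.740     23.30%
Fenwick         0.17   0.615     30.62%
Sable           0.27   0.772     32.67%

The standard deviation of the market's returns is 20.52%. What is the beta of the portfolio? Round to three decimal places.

0.652

β_Maddox = -0.069 × 17.75% / 20.52% = -0.0597
β_Talbot = 0.216 × 41.96% / 20.52% = 0.4417
β_Eskola = 0.740 × 23.30% / 20.52% = 0.8403
β_Fenwick = 0.615 × 30.62% / 20.52% = 0.9177
β_Sable = 0.772 × 32.67% / 20.52% = 1.2291
β_P = Σ w_i β_i = 0.23×-0.0597 + 0.25×0.4417 + 0.08×0.8403 + 0.17×0.9177 + 0.27×1.2291 = 0.6518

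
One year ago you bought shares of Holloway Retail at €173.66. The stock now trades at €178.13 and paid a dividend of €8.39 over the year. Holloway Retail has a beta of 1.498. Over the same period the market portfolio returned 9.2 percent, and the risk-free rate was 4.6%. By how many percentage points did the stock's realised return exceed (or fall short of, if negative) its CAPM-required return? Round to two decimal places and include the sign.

Realised HPR = (P1 + D1 − P0) / P0 = (178.13 + 8.39 − 173.66) / 173.66 = 12.86 / 173.66 = 7.4053%
MRP = 9.2% − 4.6% = 4.60%
CAPM required = R_f + β·MRP = 4.6% + 1.498 × 4.6% = 11.4908%
α = realised − required = 7.4053% − 11.4908% = -4.09%

-4.09%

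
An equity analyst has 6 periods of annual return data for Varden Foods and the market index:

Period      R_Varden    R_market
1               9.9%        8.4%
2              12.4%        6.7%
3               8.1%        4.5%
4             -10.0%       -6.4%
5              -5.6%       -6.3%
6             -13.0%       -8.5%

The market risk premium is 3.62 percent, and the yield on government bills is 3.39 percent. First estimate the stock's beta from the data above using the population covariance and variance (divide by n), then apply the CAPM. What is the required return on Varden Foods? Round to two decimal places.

8.58%

Mean R_i = (9.9 + 12.4 + 8.1 − 10.0 − 5.6 − 13.0) / 6 = 0.3000%
Mean R_m = (8.4 + 6.7 + 4.5 − 6.4 − 6.3 − 8.5) / 6 = -0.2667%
Σ(R_i − R̄_i)(R_m − R̄_m) = 412.9500  ⇒  Cov = 412.9500 / 6 = 68.8250
Σ(R_m − R̄_m)² = 288.1733  ⇒  Var(R_m) = 288.1733 / 6 = 48.0289
β = Cov / Var(R_m) = 68.8250 / 48.0289 = 1.4330
E(R) = R_f + β × MRP = 3.39% + 1.4330 × 3.62% = 8.58%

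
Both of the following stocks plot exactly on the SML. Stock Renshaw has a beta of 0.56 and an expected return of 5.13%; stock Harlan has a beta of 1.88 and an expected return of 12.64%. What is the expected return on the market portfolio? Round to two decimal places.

7.63%

Both satisfy E(R) = R_f + β·MRP, so the slope of the SML is
MRP = (12.64% − 5.13%) / (1.88 − 0.56) = 7.51% / 1.32 = 5.6894%
R_f = E(R_Renshaw) − β_Renshaw·MRP = 5.13% − 0.56 × 5.6894% = 1.9439%
E(R_m) = R_f + MRP = 1.9439% + 5.6894% = 7.63%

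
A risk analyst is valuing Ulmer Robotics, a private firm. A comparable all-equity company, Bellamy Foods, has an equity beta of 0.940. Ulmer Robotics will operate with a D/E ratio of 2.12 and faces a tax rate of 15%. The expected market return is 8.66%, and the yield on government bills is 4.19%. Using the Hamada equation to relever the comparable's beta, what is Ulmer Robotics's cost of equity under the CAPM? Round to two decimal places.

β_L = β_U × [1 + (1 − t)(D/E)] = 0.940 × [1 + (1 − 0.15) × 2.12]
    = 0.940 × [1 + 0.85 × 2.12] = 0.940 × 2.8020 = 2.6339
MRP = 8.66% − 4.19% = 4.47%
E(R) = R_f + β_L × MRP = 4.19% + 2.6339 × 4.47% = 15.96%

15.96%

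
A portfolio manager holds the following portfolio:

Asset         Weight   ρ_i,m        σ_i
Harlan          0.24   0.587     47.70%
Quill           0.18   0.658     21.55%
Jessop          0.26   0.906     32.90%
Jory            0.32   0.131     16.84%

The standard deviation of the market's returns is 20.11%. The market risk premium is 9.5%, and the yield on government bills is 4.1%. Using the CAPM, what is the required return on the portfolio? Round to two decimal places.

β_Harlan = 0.587 × 47.70% / 20.11% = 1.3923
β_Quill = 0.658 × 21.55% / 20.11% = 0.7051
β_Jessop = 0.906 × 32.90% / 20.11% = 1.4822
β_Jory = 0.131 × 16.84% / 20.11% = 0.1097
β_P = Σ w_i β_i = 0.24×1.3923 + 0.18×0.7051 + 0.26×1.4822 + 0.32×0.1097 = 0.8815
E(R_P) = R_f + β_P × MRP = 4.1% + 0.8815 × 9.5% = 12.47%

12.47%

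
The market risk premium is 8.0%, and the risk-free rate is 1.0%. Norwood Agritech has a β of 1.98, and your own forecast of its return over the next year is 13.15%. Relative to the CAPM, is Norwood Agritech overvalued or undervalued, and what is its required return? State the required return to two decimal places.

Required return = R_f + β·MRP = 1.0% + 1.98 × 8.0% = 16.84%
Forecast 13.15% < required 16.84% → the stock plots below the SML → overvalued.

Overvalued; required return 16.84%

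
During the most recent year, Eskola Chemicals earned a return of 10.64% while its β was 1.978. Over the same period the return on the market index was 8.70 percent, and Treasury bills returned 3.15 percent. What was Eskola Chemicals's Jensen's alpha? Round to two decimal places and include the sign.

Market excess return = 8.70% − 3.15% = 5.55%
CAPM benchmark = R_f + β(R_m − R_f) = 3.15% + 1.978 × 5.55% = 14.12790%
α = actual − benchmark = 10.64% − 14.12790% = -3.49%

-3.49%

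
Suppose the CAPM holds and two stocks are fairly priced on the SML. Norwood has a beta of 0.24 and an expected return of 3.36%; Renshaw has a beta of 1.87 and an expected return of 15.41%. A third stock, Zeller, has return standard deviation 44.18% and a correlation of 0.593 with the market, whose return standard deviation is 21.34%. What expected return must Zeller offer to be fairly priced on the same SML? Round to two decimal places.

10.66%

MRP = (15.41% − 3.36%) / (1.87 − 0.24) = 7.3926%
R_f = 3.36% − 0.24 × 7.3926% = 1.5858%
β_Zeller = ρ·σ_i/σ_m = 0.593 × 44.18 / 21.34 = 1.2277
E(R_Zeller) = R_f + β × MRP = 1.5858% + 1.2277 × 7.3926% = 10.66%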